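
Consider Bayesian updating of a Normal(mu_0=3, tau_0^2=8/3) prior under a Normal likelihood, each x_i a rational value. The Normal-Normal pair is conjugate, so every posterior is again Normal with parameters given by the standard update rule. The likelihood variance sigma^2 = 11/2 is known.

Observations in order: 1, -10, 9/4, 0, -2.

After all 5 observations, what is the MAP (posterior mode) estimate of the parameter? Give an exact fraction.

-41/113

obs 1: x=1 → posterior Normal(115/49, 88/49)
obs 2: x=-10 → posterior Normal(-9/13, 88/65)
obs 3: x=9/4 → posterior Normal(-1/9, 88/81)
obs 4: x=0 → posterior Normal(-9/97, 88/97)
obs 5: x=-2 → posterior Normal(-41/113, 88/113)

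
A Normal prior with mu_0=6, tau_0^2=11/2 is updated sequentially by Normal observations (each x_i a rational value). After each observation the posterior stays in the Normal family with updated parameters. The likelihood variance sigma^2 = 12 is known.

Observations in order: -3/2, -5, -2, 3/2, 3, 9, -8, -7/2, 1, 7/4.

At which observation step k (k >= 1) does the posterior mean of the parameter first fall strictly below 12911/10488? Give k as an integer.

obs 1: x=-3/2 → posterior Normal(51/14, 132/35)
obs 2: x=-5 → posterior Normal(145/92, 66/23)
obs 3: x=-2 → posterior Normal(101/114, 44/19)
obs 4: x=3/2 → posterior Normal(67/68, 33/17)
obs 5: x=3 → posterior Normal(100/79, 132/79)
obs 6: x=9 → posterior Normal(199/90, 22/15)
obs 7: x=-8 → posterior Normal(111/101, 132/101)
obs 8: x=-7/2 → posterior Normal(145/224, 33/28)
obs 9: x=1 → posterior Normal(167/246, 44/41)
obs 10: x=7/4 → posterior Normal(411/536, 66/67)

k = 3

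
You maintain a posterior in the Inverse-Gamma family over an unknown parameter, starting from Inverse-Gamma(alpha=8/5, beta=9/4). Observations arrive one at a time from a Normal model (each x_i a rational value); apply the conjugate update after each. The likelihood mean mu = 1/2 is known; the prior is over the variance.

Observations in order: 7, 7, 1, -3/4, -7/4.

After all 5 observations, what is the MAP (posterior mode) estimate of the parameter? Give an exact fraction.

obs 1: x=7 → posterior Inverse-Gamma(21/10, 187/8)
obs 2: x=7 → posterior Inverse-Gamma(13/5, 89/2)
obs 3: x=1 → posterior Inverse-Gamma(31/10, 357/8)
obs 4: x=-3/4 → posterior Inverse-Gamma(18/5, 1453/32)
obs 5: x=-7/4 → posterior Inverse-Gamma(41/10, 767/16)

3835/408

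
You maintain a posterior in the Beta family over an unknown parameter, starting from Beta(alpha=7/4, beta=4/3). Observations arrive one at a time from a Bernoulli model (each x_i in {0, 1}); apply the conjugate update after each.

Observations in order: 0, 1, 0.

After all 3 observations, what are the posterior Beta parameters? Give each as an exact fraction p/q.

obs 1: x=0 → posterior Beta(7/4, 7/3)
obs 2: x=1 → posterior Beta(11/4, 7/3)
obs 3: x=0 → posterior Beta(11/4, 10/3)

alpha=11/4, beta=10/3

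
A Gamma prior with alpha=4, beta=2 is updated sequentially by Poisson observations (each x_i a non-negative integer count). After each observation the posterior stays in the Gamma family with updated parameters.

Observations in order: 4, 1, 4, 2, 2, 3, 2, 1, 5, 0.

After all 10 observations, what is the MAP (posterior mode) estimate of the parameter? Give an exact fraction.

9/4

obs 1: x=4 → posterior Gamma(8, 3)
obs 2: x=1 → posterior Gamma(9, 4)
obs 3: x=4 → posterior Gamma(13, 5)
obs 4: x=2 → posterior Gamma(15, 6)
obs 5: x=2 → posterior Gamma(17, 7)
obs 6: x=3 → posterior Gamma(20, 8)
obs 7: x=2 → posterior Gamma(22, 9)
obs 8: x=1 → posterior Gamma(23, 10)
obs 9: x=5 → posterior Gamma(28, 11)
obs 10: x=0 → posterior Gamma(28, 12)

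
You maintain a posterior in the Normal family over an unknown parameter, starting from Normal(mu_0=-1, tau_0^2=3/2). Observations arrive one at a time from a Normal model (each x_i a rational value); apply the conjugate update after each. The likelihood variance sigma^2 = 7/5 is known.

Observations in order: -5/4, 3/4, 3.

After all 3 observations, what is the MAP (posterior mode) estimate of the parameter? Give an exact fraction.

obs 1: x=-5/4 → posterior Normal(-131/116, 21/29)
obs 2: x=3/4 → posterior Normal(-43/88, 21/44)
obs 3: x=3 → posterior Normal(47/118, 21/59)

47/118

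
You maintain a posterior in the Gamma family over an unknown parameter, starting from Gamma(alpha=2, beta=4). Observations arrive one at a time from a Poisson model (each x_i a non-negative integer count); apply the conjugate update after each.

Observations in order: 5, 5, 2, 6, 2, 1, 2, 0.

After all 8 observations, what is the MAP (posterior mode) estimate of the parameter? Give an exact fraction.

2

obs 1: x=5 → posterior Gamma(7, 5)
obs 2: x=5 → posterior Gamma(12, 6)
obs 3: x=2 → posterior Gamma(14, 7)
obs 4: x=6 → posterior Gamma(20, 8)
obs 5: x=2 → posterior Gamma(22, 9)
obs 6: x=1 → posterior Gamma(23, 10)
obs 7: x=2 → posterior Gamma(25, 11)
obs 8: x=0 → posterior Gamma(25, 12)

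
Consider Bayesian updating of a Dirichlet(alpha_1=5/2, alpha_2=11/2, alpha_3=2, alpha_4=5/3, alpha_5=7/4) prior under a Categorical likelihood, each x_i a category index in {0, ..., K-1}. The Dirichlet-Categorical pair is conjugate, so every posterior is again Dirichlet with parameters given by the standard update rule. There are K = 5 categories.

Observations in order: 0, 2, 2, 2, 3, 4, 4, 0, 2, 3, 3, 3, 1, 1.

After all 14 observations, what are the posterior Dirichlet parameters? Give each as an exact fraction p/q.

alpha_1=9/2, alpha_2=15/2, alpha_3=6, alpha_4=17/3, alpha_5=15/4

obs 1: x=0 → posterior Dirichlet(7/2, 11/2, 2, 5/3, 7/4)
obs 2: x=2 → posterior Dirichlet(7/2, 11/2, 3, 5/3, 7/4)
obs 3: x=2 → posterior Dirichlet(7/2, 11/2, 4, 5/3, 7/4)
obs 4: x=2 → posterior Dirichlet(7/2, 11/2, 5, 5/3, 7/4)
obs 5: x=3 → posterior Dirichlet(7/2, 11/2, 5, 8/3, 7/4)
obs 6: x=4 → posterior Dirichlet(7/2, 11/2, 5, 8/3, 11/4)
obs 7: x=4 → posterior Dirichlet(7/2, 11/2, 5, 8/3, 15/4)
obs 8: x=0 → posterior Dirichlet(9/2, 11/2, 5, 8/3, 15/4)
obs 9: x=2 → posterior Dirichlet(9/2, 11/2, 6, 8/3, 15/4)
obs 10: x=3 → posterior Dirichlet(9/2, 11/2, 6, 11/3, 15/4)
obs 11: x=3 → posterior Dirichlet(9/2, 11/2, 6, 14/3, 15/4)
obs 12: x=3 → posterior Dirichlet(9/2, 11/2, 6, 17/3, 15/4)
obs 13: x=1 → posterior Dirichlet(9/2, 13/2, 6, 17/3, 15/4)
obs 14: x=1 → posterior Dirichlet(9/2, 15/2, 6, 17/3, 15/4)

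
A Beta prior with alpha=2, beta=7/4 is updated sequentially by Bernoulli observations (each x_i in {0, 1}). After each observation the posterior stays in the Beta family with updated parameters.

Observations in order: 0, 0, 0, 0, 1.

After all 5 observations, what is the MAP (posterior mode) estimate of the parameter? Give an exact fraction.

obs 1: x=0 → posterior Beta(2, 11/4)
obs 2: x=0 → posterior Beta(2, 15/4)
obs 3: x=0 → posterior Beta(2, 19/4)
obs 4: x=0 → posterior Beta(2, 23/4)
obs 5: x=1 → posterior Beta(3, 23/4)

8/27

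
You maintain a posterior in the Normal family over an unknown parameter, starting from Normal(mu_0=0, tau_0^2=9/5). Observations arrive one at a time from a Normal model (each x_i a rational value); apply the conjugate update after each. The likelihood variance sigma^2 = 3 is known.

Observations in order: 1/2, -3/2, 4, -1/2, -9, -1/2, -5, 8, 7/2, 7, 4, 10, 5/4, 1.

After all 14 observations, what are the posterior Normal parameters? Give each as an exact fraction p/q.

obs 1: x=1/2 → posterior Normal(3/16, 9/8)
obs 2: x=-3/2 → posterior Normal(-3/11, 9/11)
obs 3: x=4 → posterior Normal(9/14, 9/14)
obs 4: x=-1/2 → posterior Normal(15/34, 9/17)
obs 5: x=-9 → posterior Normal(-39/40, 9/20)
obs 6: x=-1/2 → posterior Normal(-21/23, 9/23)
obs 7: x=-5 → posterior Normal(-18/13, 9/26)
obs 8: x=8 → posterior Normal(-12/29, 9/29)
obs 9: x=7/2 → posterior Normal(-3/64, 9/32)
obs 10: x=7 → posterior Normal(39/70, 9/35)
obs 11: x=4 → posterior Normal(63/76, 9/38)
obs 12: x=10 → posterior Normal(3/2, 9/41)
obs 13: x=5/4 → posterior Normal(261/176, 9/44)
obs 14: x=1 → posterior Normal(273/188, 9/47)

mu_0=273/188, tau_0^2=9/47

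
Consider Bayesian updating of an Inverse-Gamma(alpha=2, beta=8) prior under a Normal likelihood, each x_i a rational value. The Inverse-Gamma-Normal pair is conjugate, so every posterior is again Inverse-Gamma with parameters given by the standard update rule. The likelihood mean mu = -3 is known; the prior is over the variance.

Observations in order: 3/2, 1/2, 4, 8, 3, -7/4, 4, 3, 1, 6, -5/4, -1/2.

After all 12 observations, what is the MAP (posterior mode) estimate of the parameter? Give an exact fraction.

obs 1: x=3/2 → posterior Inverse-Gamma(5/2, 145/8)
obs 2: x=1/2 → posterior Inverse-Gamma(3, 97/4)
obs 3: x=4 → posterior Inverse-Gamma(7/2, 195/4)
obs 4: x=8 → posterior Inverse-Gamma(4, 437/4)
obs 5: x=3 → posterior Inverse-Gamma(9/2, 509/4)
obs 6: x=-7/4 → posterior Inverse-Gamma(5, 4097/32)
obs 7: x=4 → posterior Inverse-Gamma(11/2, 4881/32)
obs 8: x=3 → posterior Inverse-Gamma(6, 5457/32)
obs 9: x=1 → posterior Inverse-Gamma(13/2, 5713/32)
obs 10: x=6 → posterior Inverse-Gamma(7, 7009/32)
obs 11: x=-5/4 → posterior Inverse-Gamma(15/2, 3529/16)
obs 12: x=-1/2 → posterior Inverse-Gamma(8, 3579/16)

1193/48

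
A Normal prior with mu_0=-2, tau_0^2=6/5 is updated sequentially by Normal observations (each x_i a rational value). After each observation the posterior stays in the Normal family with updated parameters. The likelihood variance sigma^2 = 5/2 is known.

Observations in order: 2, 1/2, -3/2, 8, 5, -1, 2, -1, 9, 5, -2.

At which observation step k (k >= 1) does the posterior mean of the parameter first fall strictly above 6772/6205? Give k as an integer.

obs 1: x=2 → posterior Normal(-26/37, 30/37)
obs 2: x=1/2 → posterior Normal(-20/49, 30/49)
obs 3: x=-3/2 → posterior Normal(-38/61, 30/61)
obs 4: x=8 → posterior Normal(58/73, 30/73)
obs 5: x=5 → posterior Normal(118/85, 6/17)
obs 6: x=-1 → posterior Normal(106/97, 30/97)
obs 7: x=2 → posterior Normal(130/109, 30/109)
obs 8: x=-1 → posterior Normal(118/121, 30/121)
obs 9: x=9 → posterior Normal(226/133, 30/133)
obs 10: x=5 → posterior Normal(286/145, 6/29)
obs 11: x=-2 → posterior Normal(262/157, 30/157)

k = 5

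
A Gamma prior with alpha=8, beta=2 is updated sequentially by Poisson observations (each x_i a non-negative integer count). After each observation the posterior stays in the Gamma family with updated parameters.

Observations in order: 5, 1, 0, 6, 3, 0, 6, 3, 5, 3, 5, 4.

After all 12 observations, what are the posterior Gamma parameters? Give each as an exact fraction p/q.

obs 1: x=5 → posterior Gamma(13, 3)
obs 2: x=1 → posterior Gamma(14, 4)
obs 3: x=0 → posterior Gamma(14, 5)
obs 4: x=6 → posterior Gamma(20, 6)
obs 5: x=3 → posterior Gamma(23, 7)
obs 6: x=0 → posterior Gamma(23, 8)
obs 7: x=6 → posterior Gamma(29, 9)
obs 8: x=3 → posterior Gamma(32, 10)
obs 9: x=5 → posterior Gamma(37, 11)
obs 10: x=3 → posterior Gamma(40, 12)
obs 11: x=5 → posterior Gamma(45, 13)
obs 12: x=4 → posterior Gamma(49, 14)

alpha=49, beta=14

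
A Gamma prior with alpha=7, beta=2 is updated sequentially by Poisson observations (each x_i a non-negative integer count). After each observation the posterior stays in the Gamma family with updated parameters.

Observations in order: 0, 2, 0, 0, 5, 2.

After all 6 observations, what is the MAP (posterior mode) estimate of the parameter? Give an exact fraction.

obs 1: x=0 → posterior Gamma(7, 3)
obs 2: x=2 → posterior Gamma(9, 4)
obs 3: x=0 → posterior Gamma(9, 5)
obs 4: x=0 → posterior Gamma(9, 6)
obs 5: x=5 → posterior Gamma(14, 7)
obs 6: x=2 → posterior Gamma(16, 8)

15/8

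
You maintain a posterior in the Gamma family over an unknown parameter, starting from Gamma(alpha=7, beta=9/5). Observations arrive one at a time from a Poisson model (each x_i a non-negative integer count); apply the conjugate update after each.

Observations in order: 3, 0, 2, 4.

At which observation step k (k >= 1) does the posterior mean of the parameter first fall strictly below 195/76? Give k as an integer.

obs 1: x=3 → posterior Gamma(10, 14/5)
obs 2: x=0 → posterior Gamma(10, 19/5)
obs 3: x=2 → posterior Gamma(12, 24/5)
obs 4: x=4 → posterior Gamma(16, 29/5)

k = 3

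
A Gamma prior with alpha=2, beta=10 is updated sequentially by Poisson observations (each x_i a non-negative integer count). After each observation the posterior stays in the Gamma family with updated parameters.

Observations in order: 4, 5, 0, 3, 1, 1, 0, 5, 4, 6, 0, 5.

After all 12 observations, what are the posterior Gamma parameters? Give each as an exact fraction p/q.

obs 1: x=4 → posterior Gamma(6, 11)
obs 2: x=5 → posterior Gamma(11, 12)
obs 3: x=0 → posterior Gamma(11, 13)
obs 4: x=3 → posterior Gamma(14, 14)
obs 5: x=1 → posterior Gamma(15, 15)
obs 6: x=1 → posterior Gamma(16, 16)
obs 7: x=0 → posterior Gamma(16, 17)
obs 8: x=5 → posterior Gamma(21, 18)
obs 9: x=4 → posterior Gamma(25, 19)
obs 10: x=6 → posterior Gamma(31, 20)
obs 11: x=0 → posterior Gamma(31, 21)
obs 12: x=5 → posterior Gamma(36, 22)

alpha=36, beta=22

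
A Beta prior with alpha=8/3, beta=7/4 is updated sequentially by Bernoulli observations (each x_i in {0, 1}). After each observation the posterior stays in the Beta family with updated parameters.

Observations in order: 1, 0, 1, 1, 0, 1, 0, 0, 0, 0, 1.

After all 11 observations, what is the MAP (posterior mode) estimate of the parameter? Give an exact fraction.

obs 1: x=1 → posterior Beta(11/3, 7/4)
obs 2: x=0 → posterior Beta(11/3, 11/4)
obs 3: x=1 → posterior Beta(14/3, 11/4)
obs 4: x=1 → posterior Beta(17/3, 11/4)
obs 5: x=0 → posterior Beta(17/3, 15/4)
obs 6: x=1 → posterior Beta(20/3, 15/4)
obs 7: x=0 → posterior Beta(20/3, 19/4)
obs 8: x=0 → posterior Beta(20/3, 23/4)
obs 9: x=0 → posterior Beta(20/3, 27/4)
obs 10: x=0 → posterior Beta(20/3, 31/4)
obs 11: x=1 → posterior Beta(23/3, 31/4)

80/161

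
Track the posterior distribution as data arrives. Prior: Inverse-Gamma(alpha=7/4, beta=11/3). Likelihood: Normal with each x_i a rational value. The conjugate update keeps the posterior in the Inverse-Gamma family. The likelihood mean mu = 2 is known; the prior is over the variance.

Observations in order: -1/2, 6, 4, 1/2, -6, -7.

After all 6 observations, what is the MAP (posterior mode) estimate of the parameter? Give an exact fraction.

obs 1: x=-1/2 → posterior Inverse-Gamma(9/4, 163/24)
obs 2: x=6 → posterior Inverse-Gamma(11/4, 355/24)
obs 3: x=4 → posterior Inverse-Gamma(13/4, 403/24)
obs 4: x=1/2 → posterior Inverse-Gamma(15/4, 215/12)
obs 5: x=-6 → posterior Inverse-Gamma(17/4, 599/12)
obs 6: x=-7 → posterior Inverse-Gamma(19/4, 1085/12)

1085/69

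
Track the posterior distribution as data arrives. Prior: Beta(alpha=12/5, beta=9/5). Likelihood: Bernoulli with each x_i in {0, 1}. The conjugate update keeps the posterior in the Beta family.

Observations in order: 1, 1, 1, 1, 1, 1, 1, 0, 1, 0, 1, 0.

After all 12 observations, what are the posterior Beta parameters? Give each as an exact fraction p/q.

obs 1: x=1 → posterior Beta(17/5, 9/5)
obs 2: x=1 → posterior Beta(22/5, 9/5)
obs 3: x=1 → posterior Beta(27/5, 9/5)
obs 4: x=1 → posterior Beta(32/5, 9/5)
obs 5: x=1 → posterior Beta(37/5, 9/5)
obs 6: x=1 → posterior Beta(42/5, 9/5)
obs 7: x=1 → posterior Beta(47/5, 9/5)
obs 8: x=0 → posterior Beta(47/5, 14/5)
obs 9: x=1 → posterior Beta(52/5, 14/5)
obs 10: x=0 → posterior Beta(52/5, 19/5)
obs 11: x=1 → posterior Beta(57/5, 19/5)
obs 12: x=0 → posterior Beta(57/5, 24/5)

alpha=57/5, beta=24/5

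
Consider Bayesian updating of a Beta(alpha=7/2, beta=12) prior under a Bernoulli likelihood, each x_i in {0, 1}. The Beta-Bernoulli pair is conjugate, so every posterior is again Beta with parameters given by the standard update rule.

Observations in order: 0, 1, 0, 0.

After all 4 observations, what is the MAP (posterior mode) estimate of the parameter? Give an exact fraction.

1/5

obs 1: x=0 → posterior Beta(7/2, 13)
obs 2: x=1 → posterior Beta(9/2, 13)
obs 3: x=0 → posterior Beta(9/2, 14)
obs 4: x=0 → posterior Beta(9/2, 15)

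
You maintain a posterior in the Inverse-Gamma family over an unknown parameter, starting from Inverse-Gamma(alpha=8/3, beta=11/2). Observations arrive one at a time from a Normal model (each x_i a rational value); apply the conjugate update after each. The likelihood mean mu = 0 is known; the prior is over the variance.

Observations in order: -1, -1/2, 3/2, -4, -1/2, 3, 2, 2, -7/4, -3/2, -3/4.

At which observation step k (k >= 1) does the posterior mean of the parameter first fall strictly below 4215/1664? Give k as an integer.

obs 1: x=-1 → posterior Inverse-Gamma(19/6, 6)
obs 2: x=-1/2 → posterior Inverse-Gamma(11/3, 49/8)
obs 3: x=3/2 → posterior Inverse-Gamma(25/6, 29/4)
obs 4: x=-4 → posterior Inverse-Gamma(14/3, 61/4)
obs 5: x=-1/2 → posterior Inverse-Gamma(31/6, 123/8)
obs 6: x=3 → posterior Inverse-Gamma(17/3, 159/8)
obs 7: x=2 → posterior Inverse-Gamma(37/6, 175/8)
obs 8: x=2 → posterior Inverse-Gamma(20/3, 191/8)
obs 9: x=-7/4 → posterior Inverse-Gamma(43/6, 813/32)
obs 10: x=-3/2 → posterior Inverse-Gamma(23/3, 849/32)
obs 11: x=-3/4 → posterior Inverse-Gamma(49/6, 429/16)

k = 2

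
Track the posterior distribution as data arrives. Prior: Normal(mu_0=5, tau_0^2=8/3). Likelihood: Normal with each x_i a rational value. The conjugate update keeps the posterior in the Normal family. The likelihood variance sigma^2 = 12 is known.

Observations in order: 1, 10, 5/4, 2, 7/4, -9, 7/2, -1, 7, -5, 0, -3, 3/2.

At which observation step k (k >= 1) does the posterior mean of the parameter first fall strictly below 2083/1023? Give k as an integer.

k = 12

obs 1: x=1 → posterior Normal(47/11, 24/11)
obs 2: x=10 → posterior Normal(67/13, 24/13)
obs 3: x=5/4 → posterior Normal(139/30, 8/5)
obs 4: x=2 → posterior Normal(147/34, 24/17)
obs 5: x=7/4 → posterior Normal(77/19, 24/19)
obs 6: x=-9 → posterior Normal(59/21, 8/7)
obs 7: x=7/2 → posterior Normal(66/23, 24/23)
obs 8: x=-1 → posterior Normal(64/25, 24/25)
obs 9: x=7 → posterior Normal(26/9, 8/9)
obs 10: x=-5 → posterior Normal(68/29, 24/29)
obs 11: x=0 → posterior Normal(68/31, 24/31)
obs 12: x=-3 → posterior Normal(62/33, 8/11)
obs 13: x=3/2 → posterior Normal(13/7, 24/35)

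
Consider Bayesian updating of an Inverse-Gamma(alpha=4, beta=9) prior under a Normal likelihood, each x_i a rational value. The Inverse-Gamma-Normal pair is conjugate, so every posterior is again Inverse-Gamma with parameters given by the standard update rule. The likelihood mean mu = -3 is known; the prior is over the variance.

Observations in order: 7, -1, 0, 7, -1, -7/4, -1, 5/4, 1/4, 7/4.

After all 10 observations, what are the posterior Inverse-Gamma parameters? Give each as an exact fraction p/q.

obs 1: x=7 → posterior Inverse-Gamma(9/2, 59)
obs 2: x=-1 → posterior Inverse-Gamma(5, 61)
obs 3: x=0 → posterior Inverse-Gamma(11/2, 131/2)
obs 4: x=7 → posterior Inverse-Gamma(6, 231/2)
obs 5: x=-1 → posterior Inverse-Gamma(13/2, 235/2)
obs 6: x=-7/4 → posterior Inverse-Gamma(7, 3785/32)
obs 7: x=-1 → posterior Inverse-Gamma(15/2, 3849/32)
obs 8: x=5/4 → posterior Inverse-Gamma(8, 2069/16)
obs 9: x=1/4 → posterior Inverse-Gamma(17/2, 4307/32)
obs 10: x=7/4 → posterior Inverse-Gamma(9, 1167/8)

alpha=9, beta=1167/8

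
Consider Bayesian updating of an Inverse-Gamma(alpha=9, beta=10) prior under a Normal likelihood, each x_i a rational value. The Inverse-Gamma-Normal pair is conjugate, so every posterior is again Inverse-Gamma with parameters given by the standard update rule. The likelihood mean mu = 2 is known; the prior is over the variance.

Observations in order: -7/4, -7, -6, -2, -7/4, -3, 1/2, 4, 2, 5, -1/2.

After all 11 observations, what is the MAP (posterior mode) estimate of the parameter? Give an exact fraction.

2045/248

obs 1: x=-7/4 → posterior Inverse-Gamma(19/2, 545/32)
obs 2: x=-7 → posterior Inverse-Gamma(10, 1841/32)
obs 3: x=-6 → posterior Inverse-Gamma(21/2, 2865/32)
obs 4: x=-2 → posterior Inverse-Gamma(11, 3121/32)
obs 5: x=-7/4 → posterior Inverse-Gamma(23/2, 1673/16)
obs 6: x=-3 → posterior Inverse-Gamma(12, 1873/16)
obs 7: x=1/2 → posterior Inverse-Gamma(25/2, 1891/16)
obs 8: x=4 → posterior Inverse-Gamma(13, 1923/16)
obs 9: x=2 → posterior Inverse-Gamma(27/2, 1923/16)
obs 10: x=5 → posterior Inverse-Gamma(14, 1995/16)
obs 11: x=-1/2 → posterior Inverse-Gamma(29/2, 2045/16)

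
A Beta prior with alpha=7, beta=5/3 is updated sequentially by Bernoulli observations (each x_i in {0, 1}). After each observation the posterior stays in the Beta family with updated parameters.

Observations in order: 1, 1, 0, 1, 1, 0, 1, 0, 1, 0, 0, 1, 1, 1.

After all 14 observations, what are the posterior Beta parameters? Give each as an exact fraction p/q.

obs 1: x=1 → posterior Beta(8, 5/3)
obs 2: x=1 → posterior Beta(9, 5/3)
obs 3: x=0 → posterior Beta(9, 8/3)
obs 4: x=1 → posterior Beta(10, 8/3)
obs 5: x=1 → posterior Beta(11, 8/3)
obs 6: x=0 → posterior Beta(11, 11/3)
obs 7: x=1 → posterior Beta(12, 11/3)
obs 8: x=0 → posterior Beta(12, 14/3)
obs 9: x=1 → posterior Beta(13, 14/3)
obs 10: x=0 → posterior Beta(13, 17/3)
obs 11: x=0 → posterior Beta(13, 20/3)
obs 12: x=1 → posterior Beta(14, 20/3)
obs 13: x=1 → posterior Beta(15, 20/3)
obs 14: x=1 → posterior Beta(16, 20/3)

alpha=16, beta=20/3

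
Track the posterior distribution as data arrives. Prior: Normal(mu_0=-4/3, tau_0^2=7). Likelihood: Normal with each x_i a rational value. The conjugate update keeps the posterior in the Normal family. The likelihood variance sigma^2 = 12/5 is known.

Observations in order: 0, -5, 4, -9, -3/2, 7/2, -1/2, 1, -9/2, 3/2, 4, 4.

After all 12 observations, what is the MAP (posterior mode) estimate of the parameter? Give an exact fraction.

obs 1: x=0 → posterior Normal(-16/47, 84/47)
obs 2: x=-5 → posterior Normal(-191/82, 42/41)
obs 3: x=4 → posterior Normal(-17/39, 28/39)
obs 4: x=-9 → posterior Normal(-183/76, 21/38)
obs 5: x=-3/2 → posterior Normal(-837/374, 84/187)
obs 6: x=7/2 → posterior Normal(-4/3, 14/37)
obs 7: x=-1/2 → posterior Normal(-627/514, 84/257)
obs 8: x=1 → posterior Normal(-557/584, 21/73)
obs 9: x=-9/2 → posterior Normal(-4/3, 28/109)
obs 10: x=3/2 → posterior Normal(-767/724, 42/181)
obs 11: x=4 → posterior Normal(-487/794, 84/397)
obs 12: x=4 → posterior Normal(-23/96, 7/36)

-23/96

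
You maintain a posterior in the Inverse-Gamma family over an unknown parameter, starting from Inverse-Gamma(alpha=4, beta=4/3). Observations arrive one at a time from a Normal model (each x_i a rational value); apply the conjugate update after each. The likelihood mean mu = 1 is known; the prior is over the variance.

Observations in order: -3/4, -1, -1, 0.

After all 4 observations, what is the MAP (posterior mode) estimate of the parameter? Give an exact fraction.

obs 1: x=-3/4 → posterior Inverse-Gamma(9/2, 275/96)
obs 2: x=-1 → posterior Inverse-Gamma(5, 467/96)
obs 3: x=-1 → posterior Inverse-Gamma(11/2, 659/96)
obs 4: x=0 → posterior Inverse-Gamma(6, 707/96)

101/96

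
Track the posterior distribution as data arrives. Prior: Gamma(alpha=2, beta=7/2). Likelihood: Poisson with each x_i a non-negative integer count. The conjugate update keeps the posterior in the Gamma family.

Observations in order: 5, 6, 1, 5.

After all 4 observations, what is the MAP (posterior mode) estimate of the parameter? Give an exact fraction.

obs 1: x=5 → posterior Gamma(7, 9/2)
obs 2: x=6 → posterior Gamma(13, 11/2)
obs 3: x=1 → posterior Gamma(14, 13/2)
obs 4: x=5 → posterior Gamma(19, 15/2)

12/5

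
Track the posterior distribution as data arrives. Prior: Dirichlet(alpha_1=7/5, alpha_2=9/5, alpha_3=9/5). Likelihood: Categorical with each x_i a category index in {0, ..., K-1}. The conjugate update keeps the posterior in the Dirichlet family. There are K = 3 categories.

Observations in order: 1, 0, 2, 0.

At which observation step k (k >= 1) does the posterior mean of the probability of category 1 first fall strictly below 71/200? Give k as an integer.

obs 1: x=1 → posterior Dirichlet(7/5, 14/5, 9/5)
obs 2: x=0 → posterior Dirichlet(12/5, 14/5, 9/5)
obs 3: x=2 → posterior Dirichlet(12/5, 14/5, 14/5)
obs 4: x=0 → posterior Dirichlet(17/5, 14/5, 14/5)

k = 3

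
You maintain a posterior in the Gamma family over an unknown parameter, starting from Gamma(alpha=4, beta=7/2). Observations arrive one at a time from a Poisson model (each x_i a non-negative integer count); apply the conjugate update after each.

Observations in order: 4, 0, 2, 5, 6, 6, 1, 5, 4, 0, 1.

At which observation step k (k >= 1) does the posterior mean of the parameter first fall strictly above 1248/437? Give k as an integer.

k = 8

obs 1: x=4 → posterior Gamma(8, 9/2)
obs 2: x=0 → posterior Gamma(8, 11/2)
obs 3: x=2 → posterior Gamma(10, 13/2)
obs 4: x=5 → posterior Gamma(15, 15/2)
obs 5: x=6 → posterior Gamma(21, 17/2)
obs 6: x=6 → posterior Gamma(27, 19/2)
obs 7: x=1 → posterior Gamma(28, 21/2)
obs 8: x=5 → posterior Gamma(33, 23/2)
obs 9: x=4 → posterior Gamma(37, 25/2)
obs 10: x=0 → posterior Gamma(37, 27/2)
obs 11: x=1 → posterior Gamma(38, 29/2)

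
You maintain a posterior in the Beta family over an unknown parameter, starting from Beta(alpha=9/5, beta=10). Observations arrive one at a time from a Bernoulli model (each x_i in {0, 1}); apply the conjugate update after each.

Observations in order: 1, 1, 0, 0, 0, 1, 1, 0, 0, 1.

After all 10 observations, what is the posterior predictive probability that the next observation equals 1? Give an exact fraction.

obs 1: x=1 → posterior Beta(14/5, 10)
obs 2: x=1 → posterior Beta(19/5, 10)
obs 3: x=0 → posterior Beta(19/5, 11)
obs 4: x=0 → posterior Beta(19/5, 12)
obs 5: x=0 → posterior Beta(19/5, 13)
obs 6: x=1 → posterior Beta(24/5, 13)
obs 7: x=1 → posterior Beta(29/5, 13)
obs 8: x=0 → posterior Beta(29/5, 14)
obs 9: x=0 → posterior Beta(29/5, 15)
obs 10: x=1 → posterior Beta(34/5, 15)

34/109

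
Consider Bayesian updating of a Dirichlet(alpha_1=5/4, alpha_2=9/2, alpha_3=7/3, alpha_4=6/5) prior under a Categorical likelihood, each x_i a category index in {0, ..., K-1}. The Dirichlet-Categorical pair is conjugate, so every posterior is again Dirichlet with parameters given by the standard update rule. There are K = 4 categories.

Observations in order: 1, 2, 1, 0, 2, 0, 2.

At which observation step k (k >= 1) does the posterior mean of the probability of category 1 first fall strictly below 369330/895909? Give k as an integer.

k = 7

obs 1: x=1 → posterior Dirichlet(5/4, 11/2, 7/3, 6/5)
obs 2: x=2 → posterior Dirichlet(5/4, 11/2, 10/3, 6/5)
obs 3: x=1 → posterior Dirichlet(5/4, 13/2, 10/3, 6/5)
obs 4: x=0 → posterior Dirichlet(9/4, 13/2, 10/3, 6/5)
obs 5: x=2 → posterior Dirichlet(9/4, 13/2, 13/3, 6/5)
obs 6: x=0 → posterior Dirichlet(13/4, 13/2, 13/3, 6/5)
obs 7: x=2 → posterior Dirichlet(13/4, 13/2, 16/3, 6/5)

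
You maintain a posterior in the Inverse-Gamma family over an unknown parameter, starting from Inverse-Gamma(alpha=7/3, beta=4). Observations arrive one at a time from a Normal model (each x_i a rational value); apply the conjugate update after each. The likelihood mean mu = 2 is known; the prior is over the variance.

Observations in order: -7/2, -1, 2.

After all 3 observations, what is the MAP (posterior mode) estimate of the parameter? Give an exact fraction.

567/116

obs 1: x=-7/2 → posterior Inverse-Gamma(17/6, 153/8)
obs 2: x=-1 → posterior Inverse-Gamma(10/3, 189/8)
obs 3: x=2 → posterior Inverse-Gamma(23/6, 189/8)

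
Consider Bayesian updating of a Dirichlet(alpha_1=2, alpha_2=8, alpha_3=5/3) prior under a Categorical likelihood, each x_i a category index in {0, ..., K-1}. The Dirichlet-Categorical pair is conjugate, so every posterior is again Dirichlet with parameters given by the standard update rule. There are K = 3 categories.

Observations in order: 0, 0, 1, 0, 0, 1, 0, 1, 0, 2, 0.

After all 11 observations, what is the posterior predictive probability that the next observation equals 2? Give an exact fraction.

obs 1: x=0 → posterior Dirichlet(3, 8, 5/3)
obs 2: x=0 → posterior Dirichlet(4, 8, 5/3)
obs 3: x=1 → posterior Dirichlet(4, 9, 5/3)
obs 4: x=0 → posterior Dirichlet(5, 9, 5/3)
obs 5: x=0 → posterior Dirichlet(6, 9, 5/3)
obs 6: x=1 → posterior Dirichlet(6, 10, 5/3)
obs 7: x=0 → posterior Dirichlet(7, 10, 5/3)
obs 8: x=1 → posterior Dirichlet(7, 11, 5/3)
obs 9: x=0 → posterior Dirichlet(8, 11, 5/3)
obs 10: x=2 → posterior Dirichlet(8, 11, 8/3)
obs 11: x=0 → posterior Dirichlet(9, 11, 8/3)

2/17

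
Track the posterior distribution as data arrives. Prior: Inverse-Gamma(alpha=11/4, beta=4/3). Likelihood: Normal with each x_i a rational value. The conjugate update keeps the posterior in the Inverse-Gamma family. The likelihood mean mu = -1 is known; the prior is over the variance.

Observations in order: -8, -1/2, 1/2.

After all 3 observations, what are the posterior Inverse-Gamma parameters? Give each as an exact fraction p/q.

alpha=17/4, beta=325/12

obs 1: x=-8 → posterior Inverse-Gamma(13/4, 155/6)
obs 2: x=-1/2 → posterior Inverse-Gamma(15/4, 623/24)
obs 3: x=1/2 → posterior Inverse-Gamma(17/4, 325/12)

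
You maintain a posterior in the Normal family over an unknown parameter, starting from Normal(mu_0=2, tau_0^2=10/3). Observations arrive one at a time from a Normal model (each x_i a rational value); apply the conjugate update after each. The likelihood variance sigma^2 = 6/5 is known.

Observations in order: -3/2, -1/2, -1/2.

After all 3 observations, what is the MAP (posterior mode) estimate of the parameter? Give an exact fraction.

-89/168

obs 1: x=-3/2 → posterior Normal(-39/68, 15/17)
obs 2: x=-1/2 → posterior Normal(-32/59, 30/59)
obs 3: x=-1/2 → posterior Normal(-89/168, 5/14)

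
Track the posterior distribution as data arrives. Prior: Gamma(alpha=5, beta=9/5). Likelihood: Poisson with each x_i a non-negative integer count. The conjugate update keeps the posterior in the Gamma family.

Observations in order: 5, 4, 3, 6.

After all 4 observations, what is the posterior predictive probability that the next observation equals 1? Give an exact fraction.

obs 1: x=5 → posterior Gamma(10, 14/5)
obs 2: x=4 → posterior Gamma(14, 19/5)
obs 3: x=3 → posterior Gamma(17, 24/5)
obs 4: x=6 → posterior Gamma(23, 29/5)

496422882541182813635194112865098735/5695003679558247880375471569828315136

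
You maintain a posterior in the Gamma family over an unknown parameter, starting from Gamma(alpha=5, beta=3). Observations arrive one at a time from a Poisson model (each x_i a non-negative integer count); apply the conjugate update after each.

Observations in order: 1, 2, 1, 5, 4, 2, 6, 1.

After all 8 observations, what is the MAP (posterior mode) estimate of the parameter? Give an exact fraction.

obs 1: x=1 → posterior Gamma(6, 4)
obs 2: x=2 → posterior Gamma(8, 5)
obs 3: x=1 → posterior Gamma(9, 6)
obs 4: x=5 → posterior Gamma(14, 7)
obs 5: x=4 → posterior Gamma(18, 8)
obs 6: x=2 → posterior Gamma(20, 9)
obs 7: x=6 → posterior Gamma(26, 10)
obs 8: x=1 → posterior Gamma(27, 11)

26/11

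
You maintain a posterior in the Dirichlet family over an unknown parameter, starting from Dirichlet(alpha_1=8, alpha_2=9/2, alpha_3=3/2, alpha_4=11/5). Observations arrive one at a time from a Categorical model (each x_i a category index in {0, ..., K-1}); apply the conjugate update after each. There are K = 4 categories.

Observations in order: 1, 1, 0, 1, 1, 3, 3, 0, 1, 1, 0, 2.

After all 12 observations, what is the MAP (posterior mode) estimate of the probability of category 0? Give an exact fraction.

50/121

obs 1: x=1 → posterior Dirichlet(8, 11/2, 3/2, 11/5)
obs 2: x=1 → posterior Dirichlet(8, 13/2, 3/2, 11/5)
obs 3: x=0 → posterior Dirichlet(9, 13/2, 3/2, 11/5)
obs 4: x=1 → posterior Dirichlet(9, 15/2, 3/2, 11/5)
obs 5: x=1 → posterior Dirichlet(9, 17/2, 3/2, 11/5)
obs 6: x=3 → posterior Dirichlet(9, 17/2, 3/2, 16/5)
obs 7: x=3 → posterior Dirichlet(9, 17/2, 3/2, 21/5)
obs 8: x=0 → posterior Dirichlet(10, 17/2, 3/2, 21/5)
obs 9: x=1 → posterior Dirichlet(10, 19/2, 3/2, 21/5)
obs 10: x=1 → posterior Dirichlet(10, 21/2, 3/2, 21/5)
obs 11: x=0 → posterior Dirichlet(11, 21/2, 3/2, 21/5)
obs 12: x=2 → posterior Dirichlet(11, 21/2, 5/2, 21/5)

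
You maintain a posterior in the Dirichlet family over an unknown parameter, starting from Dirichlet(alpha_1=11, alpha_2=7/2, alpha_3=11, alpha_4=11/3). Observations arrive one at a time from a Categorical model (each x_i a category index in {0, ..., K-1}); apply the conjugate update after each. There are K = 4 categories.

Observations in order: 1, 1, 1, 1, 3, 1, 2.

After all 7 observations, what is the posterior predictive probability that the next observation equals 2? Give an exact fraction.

obs 1: x=1 → posterior Dirichlet(11, 9/2, 11, 11/3)
obs 2: x=1 → posterior Dirichlet(11, 11/2, 11, 11/3)
obs 3: x=1 → posterior Dirichlet(11, 13/2, 11, 11/3)
obs 4: x=1 → posterior Dirichlet(11, 15/2, 11, 11/3)
obs 5: x=3 → posterior Dirichlet(11, 15/2, 11, 14/3)
obs 6: x=1 → posterior Dirichlet(11, 17/2, 11, 14/3)
obs 7: x=2 → posterior Dirichlet(11, 17/2, 12, 14/3)

72/217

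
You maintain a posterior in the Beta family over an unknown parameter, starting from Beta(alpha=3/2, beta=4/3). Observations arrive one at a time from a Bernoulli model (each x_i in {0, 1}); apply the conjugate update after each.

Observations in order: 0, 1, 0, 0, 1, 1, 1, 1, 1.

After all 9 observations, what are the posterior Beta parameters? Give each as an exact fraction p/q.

obs 1: x=0 → posterior Beta(3/2, 7/3)
obs 2: x=1 → posterior Beta(5/2, 7/3)
obs 3: x=0 → posterior Beta(5/2, 10/3)
obs 4: x=0 → posterior Beta(5/2, 13/3)
obs 5: x=1 → posterior Beta(7/2, 13/3)
obs 6: x=1 → posterior Beta(9/2, 13/3)
obs 7: x=1 → posterior Beta(11/2, 13/3)
obs 8: x=1 → posterior Beta(13/2, 13/3)
obs 9: x=1 → posterior Beta(15/2, 13/3)

alpha=15/2, beta=13/3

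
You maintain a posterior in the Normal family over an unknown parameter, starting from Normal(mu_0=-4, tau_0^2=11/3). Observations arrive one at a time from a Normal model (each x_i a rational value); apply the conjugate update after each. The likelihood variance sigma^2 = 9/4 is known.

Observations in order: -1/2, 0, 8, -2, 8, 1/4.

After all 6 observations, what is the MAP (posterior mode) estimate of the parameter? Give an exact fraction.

obs 1: x=-1/2 → posterior Normal(-130/71, 99/71)
obs 2: x=0 → posterior Normal(-26/23, 99/115)
obs 3: x=8 → posterior Normal(74/53, 33/53)
obs 4: x=-2 → posterior Normal(134/203, 99/203)
obs 5: x=8 → posterior Normal(486/247, 99/247)
obs 6: x=1/4 → posterior Normal(497/291, 33/97)

497/291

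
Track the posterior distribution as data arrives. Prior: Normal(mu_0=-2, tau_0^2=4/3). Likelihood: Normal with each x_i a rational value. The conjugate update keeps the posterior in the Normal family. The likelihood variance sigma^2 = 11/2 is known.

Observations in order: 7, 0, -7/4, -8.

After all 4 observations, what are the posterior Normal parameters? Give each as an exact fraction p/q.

obs 1: x=7 → posterior Normal(-10/41, 44/41)
obs 2: x=0 → posterior Normal(-10/49, 44/49)
obs 3: x=-7/4 → posterior Normal(-8/19, 44/57)
obs 4: x=-8 → posterior Normal(-88/65, 44/65)

mu_0=-88/65, tau_0^2=44/65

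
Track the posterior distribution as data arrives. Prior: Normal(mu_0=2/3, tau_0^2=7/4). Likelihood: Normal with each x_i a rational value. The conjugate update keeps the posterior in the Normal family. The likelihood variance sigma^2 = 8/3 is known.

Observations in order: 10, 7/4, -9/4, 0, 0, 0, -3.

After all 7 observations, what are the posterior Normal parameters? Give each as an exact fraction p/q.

obs 1: x=10 → posterior Normal(694/159, 56/53)
obs 2: x=7/4 → posterior Normal(3217/888, 28/37)
obs 3: x=-9/4 → posterior Normal(265/114, 56/95)
obs 4: x=0 → posterior Normal(1325/696, 14/29)
obs 5: x=0 → posterior Normal(1325/822, 56/137)
obs 6: x=0 → posterior Normal(1325/948, 28/79)
obs 7: x=-3 → posterior Normal(947/1074, 56/179)

mu_0=947/1074, tau_0^2=56/179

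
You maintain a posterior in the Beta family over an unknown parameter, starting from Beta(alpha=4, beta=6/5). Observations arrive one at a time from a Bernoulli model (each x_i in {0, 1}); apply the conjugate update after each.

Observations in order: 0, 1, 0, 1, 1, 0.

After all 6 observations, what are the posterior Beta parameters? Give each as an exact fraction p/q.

obs 1: x=0 → posterior Beta(4, 11/5)
obs 2: x=1 → posterior Beta(5, 11/5)
obs 3: x=0 → posterior Beta(5, 16/5)
obs 4: x=1 → posterior Beta(6, 16/5)
obs 5: x=1 → posterior Beta(7, 16/5)
obs 6: x=0 → posterior Beta(7, 21/5)

alpha=7, beta=21/5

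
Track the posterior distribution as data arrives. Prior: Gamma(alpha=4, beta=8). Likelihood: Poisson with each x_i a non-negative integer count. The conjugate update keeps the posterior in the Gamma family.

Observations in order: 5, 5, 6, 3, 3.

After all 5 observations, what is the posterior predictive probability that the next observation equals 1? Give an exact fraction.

1192533292512492016559195008117/4409881988973140565222492209152

obs 1: x=5 → posterior Gamma(9, 9)
obs 2: x=5 → posterior Gamma(14, 10)
obs 3: x=6 → posterior Gamma(20, 11)
obs 4: x=3 → posterior Gamma(23, 12)
obs 5: x=3 → posterior Gamma(26, 13)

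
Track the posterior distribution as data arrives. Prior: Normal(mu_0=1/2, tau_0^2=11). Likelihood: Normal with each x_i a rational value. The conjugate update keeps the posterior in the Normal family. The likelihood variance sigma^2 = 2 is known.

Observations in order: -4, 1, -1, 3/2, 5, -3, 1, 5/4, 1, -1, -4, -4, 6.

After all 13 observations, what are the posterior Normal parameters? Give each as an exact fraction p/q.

obs 1: x=-4 → posterior Normal(-43/13, 22/13)
obs 2: x=1 → posterior Normal(-4/3, 11/12)
obs 3: x=-1 → posterior Normal(-43/35, 22/35)
obs 4: x=3/2 → posterior Normal(-53/92, 11/23)
obs 5: x=5 → posterior Normal(1/2, 22/57)
obs 6: x=-3 → posterior Normal(-9/136, 11/34)
obs 7: x=1 → posterior Normal(13/158, 22/79)
obs 8: x=5/4 → posterior Normal(9/40, 11/45)
obs 9: x=1 → posterior Normal(125/404, 22/101)
obs 10: x=-1 → posterior Normal(81/448, 11/56)
obs 11: x=-4 → posterior Normal(-95/492, 22/123)
obs 12: x=-4 → posterior Normal(-271/536, 11/67)
obs 13: x=6 → posterior Normal(-7/580, 22/145)

mu_0=-7/580, tau_0^2=22/145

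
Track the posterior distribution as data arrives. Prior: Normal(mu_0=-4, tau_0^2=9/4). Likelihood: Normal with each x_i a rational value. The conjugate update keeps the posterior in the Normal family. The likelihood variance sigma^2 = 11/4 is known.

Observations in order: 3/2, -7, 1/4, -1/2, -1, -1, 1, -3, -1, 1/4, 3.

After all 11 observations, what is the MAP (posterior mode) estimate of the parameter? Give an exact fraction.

-223/220

obs 1: x=3/2 → posterior Normal(-61/40, 99/80)
obs 2: x=-7 → posterior Normal(-187/58, 99/116)
obs 3: x=1/4 → posterior Normal(-365/152, 99/152)
obs 4: x=-1/2 → posterior Normal(-383/188, 99/188)
obs 5: x=-1 → posterior Normal(-419/224, 99/224)
obs 6: x=-1 → posterior Normal(-7/4, 99/260)
obs 7: x=1 → posterior Normal(-419/296, 99/296)
obs 8: x=-3 → posterior Normal(-527/332, 99/332)
obs 9: x=-1 → posterior Normal(-563/368, 99/368)
obs 10: x=1/4 → posterior Normal(-277/202, 99/404)
obs 11: x=3 → posterior Normal(-223/220, 9/40)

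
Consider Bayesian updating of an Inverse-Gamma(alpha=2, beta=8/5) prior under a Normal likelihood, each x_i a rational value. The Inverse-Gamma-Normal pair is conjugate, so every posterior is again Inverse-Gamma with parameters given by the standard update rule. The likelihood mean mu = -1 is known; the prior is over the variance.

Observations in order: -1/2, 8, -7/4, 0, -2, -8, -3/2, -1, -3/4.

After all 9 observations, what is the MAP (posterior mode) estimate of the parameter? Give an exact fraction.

5453/600

obs 1: x=-1/2 → posterior Inverse-Gamma(5/2, 69/40)
obs 2: x=8 → posterior Inverse-Gamma(3, 1689/40)
obs 3: x=-7/4 → posterior Inverse-Gamma(7/2, 6801/160)
obs 4: x=0 → posterior Inverse-Gamma(4, 6881/160)
obs 5: x=-2 → posterior Inverse-Gamma(9/2, 6961/160)
obs 6: x=-8 → posterior Inverse-Gamma(5, 10881/160)
obs 7: x=-3/2 → posterior Inverse-Gamma(11/2, 10901/160)
obs 8: x=-1 → posterior Inverse-Gamma(6, 10901/160)
obs 9: x=-3/4 → posterior Inverse-Gamma(13/2, 5453/80)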